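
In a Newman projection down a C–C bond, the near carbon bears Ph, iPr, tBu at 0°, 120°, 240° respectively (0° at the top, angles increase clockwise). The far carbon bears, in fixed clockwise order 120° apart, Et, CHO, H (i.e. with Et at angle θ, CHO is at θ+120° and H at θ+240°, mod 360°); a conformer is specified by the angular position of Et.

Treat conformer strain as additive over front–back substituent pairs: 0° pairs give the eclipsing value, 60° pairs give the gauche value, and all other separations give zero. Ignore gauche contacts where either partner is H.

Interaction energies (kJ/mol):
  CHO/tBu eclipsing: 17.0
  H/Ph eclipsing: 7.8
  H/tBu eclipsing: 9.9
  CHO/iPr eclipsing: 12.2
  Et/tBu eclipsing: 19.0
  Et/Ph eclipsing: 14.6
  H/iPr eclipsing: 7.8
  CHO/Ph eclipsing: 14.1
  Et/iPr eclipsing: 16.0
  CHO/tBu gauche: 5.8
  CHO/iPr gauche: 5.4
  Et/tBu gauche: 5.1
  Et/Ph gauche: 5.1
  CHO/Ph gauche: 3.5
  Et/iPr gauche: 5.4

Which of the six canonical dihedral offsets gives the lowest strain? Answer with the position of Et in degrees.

300°

Et at 0° (eclipsed): Ph–Et eclipsed, iPr–CHO eclipsed, tBu–H eclipsed; 14.6 + 12.2 + 9.9 = 36.7 kJ/mol.
Et at 60° (staggered): Ph–Et gauche, iPr–Et gauche, iPr–CHO gauche, tBu–CHO gauche; 5.1 + 5.4 + 5.4 + 5.8 = 21.7 kJ/mol.
Et at 120° (eclipsed): Ph–H eclipsed, iPr–Et eclipsed, tBu–CHO eclipsed; 7.8 + 16.0 + 17.0 = 40.8 kJ/mol.
Et at 180° (staggered): Ph–CHO gauche, iPr–Et gauche, tBu–Et gauche, tBu–CHO gauche; 3.5 + 5.4 + 5.1 + 5.8 = 19.8 kJ/mol.
Et at 240° (eclipsed): Ph–CHO eclipsed, iPr–H eclipsed, tBu–Et eclipsed; 14.1 + 7.8 + 19.0 = 40.9 kJ/mol.
Et at 300° (staggered): Ph–Et gauche, Ph–CHO gauche, iPr–CHO gauche, tBu–Et gauche; 5.1 + 3.5 + 5.4 + 5.1 = 19.1 kJ/mol.
The minimum (19.1 kJ/mol) occurs with Et at 300°.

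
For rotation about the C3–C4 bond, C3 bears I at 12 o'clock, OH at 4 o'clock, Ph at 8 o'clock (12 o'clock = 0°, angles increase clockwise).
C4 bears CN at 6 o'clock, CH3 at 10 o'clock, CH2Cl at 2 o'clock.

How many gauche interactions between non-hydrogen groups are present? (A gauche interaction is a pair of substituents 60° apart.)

Non-H gauche pairs: I(0°)/CH3(300°); I(0°)/CH2Cl(60°); OH(120°)/CN(180°); OH(120°)/CH2Cl(60°); Ph(240°)/CN(180°); Ph(240°)/CH3(300°) — 6 interactions.

6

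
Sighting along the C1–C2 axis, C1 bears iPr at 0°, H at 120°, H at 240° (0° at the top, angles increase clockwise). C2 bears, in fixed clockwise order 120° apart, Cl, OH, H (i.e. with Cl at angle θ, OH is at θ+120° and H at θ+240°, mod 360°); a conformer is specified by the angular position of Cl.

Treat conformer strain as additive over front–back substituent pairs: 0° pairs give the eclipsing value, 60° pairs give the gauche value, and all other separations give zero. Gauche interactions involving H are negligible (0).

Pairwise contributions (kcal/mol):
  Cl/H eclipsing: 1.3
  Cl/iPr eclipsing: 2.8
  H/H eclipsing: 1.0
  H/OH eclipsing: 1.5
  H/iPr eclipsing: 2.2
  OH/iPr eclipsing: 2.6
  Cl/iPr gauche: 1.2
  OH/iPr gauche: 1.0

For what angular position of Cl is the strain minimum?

Cl at 0° (eclipsed): iPr(0°)/Cl(0°) eclipsed 2.8; H(120°)/OH(120°) eclipsed 1.5; H(240°)/H(240°) eclipsed 1.0 → 5.3 kcal/mol.
Cl at 60° (staggered): iPr(0°)/Cl(60°) gauche 1.2 → 1.2 kcal/mol.
Cl at 120° (eclipsed): iPr(0°)/H(0°) eclipsed 2.2; H(120°)/Cl(120°) eclipsed 1.3; H(240°)/OH(240°) eclipsed 1.5 → 5.0 kcal/mol.
Cl at 180° (staggered): iPr(0°)/OH(300°) gauche 1.0 → 1.0 kcal/mol.
Cl at 240° (eclipsed): iPr(0°)/OH(0°) eclipsed 2.6; H(120°)/H(120°) eclipsed 1.0; H(240°)/Cl(240°) eclipsed 1.3 → 4.9 kcal/mol.
Cl at 300° (staggered): iPr(0°)/Cl(300°) gauche 1.2; iPr(0°)/OH(60°) gauche 1.0 → 2.2 kcal/mol.
The minimum (1.0 kcal/mol) occurs with Cl at 180°.

180°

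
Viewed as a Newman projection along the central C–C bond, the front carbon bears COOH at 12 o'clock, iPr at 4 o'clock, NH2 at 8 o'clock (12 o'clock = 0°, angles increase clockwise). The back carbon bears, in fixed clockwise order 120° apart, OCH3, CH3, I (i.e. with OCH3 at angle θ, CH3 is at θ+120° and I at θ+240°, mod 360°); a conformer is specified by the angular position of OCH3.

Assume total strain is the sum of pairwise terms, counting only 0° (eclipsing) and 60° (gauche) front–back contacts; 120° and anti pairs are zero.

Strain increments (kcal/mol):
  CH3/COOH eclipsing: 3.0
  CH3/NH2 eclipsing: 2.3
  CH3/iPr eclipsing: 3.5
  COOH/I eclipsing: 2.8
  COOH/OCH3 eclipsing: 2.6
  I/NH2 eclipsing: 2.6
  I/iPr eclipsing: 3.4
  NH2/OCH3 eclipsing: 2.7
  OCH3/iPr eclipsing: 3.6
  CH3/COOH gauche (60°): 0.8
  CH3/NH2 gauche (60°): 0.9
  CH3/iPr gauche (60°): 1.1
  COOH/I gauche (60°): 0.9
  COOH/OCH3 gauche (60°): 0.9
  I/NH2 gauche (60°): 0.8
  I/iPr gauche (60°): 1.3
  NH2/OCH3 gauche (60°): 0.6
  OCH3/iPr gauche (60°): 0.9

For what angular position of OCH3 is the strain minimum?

180°

OCH3 at 0° (eclipsed): COOH(0°)/OCH3(0°) eclipsed 2.6; iPr(120°)/CH3(120°) eclipsed 3.5; NH2(240°)/I(240°) eclipsed 2.6 → 8.7 kcal/mol.
OCH3 at 60° (staggered): COOH(0°)/OCH3(60°) gauche 0.9; COOH(0°)/I(300°) gauche 0.9; iPr(120°)/OCH3(60°) gauche 0.9; iPr(120°)/CH3(180°) gauche 1.1; NH2(240°)/CH3(180°) gauche 0.9; NH2(240°)/I(300°) gauche 0.8 → 5.5 kcal/mol.
OCH3 at 120° (eclipsed): COOH(0°)/I(0°) eclipsed 2.8; iPr(120°)/OCH3(120°) eclipsed 3.6; NH2(240°)/CH3(240°) eclipsed 2.3 → 8.7 kcal/mol.
OCH3 at 180° (staggered): COOH(0°)/CH3(300°) gauche 0.8; COOH(0°)/I(60°) gauche 0.9; iPr(120°)/OCH3(180°) gauche 0.9; iPr(120°)/I(60°) gauche 1.3; NH2(240°)/OCH3(180°) gauche 0.6; NH2(240°)/CH3(300°) gauche 0.9 → 5.4 kcal/mol.
OCH3 at 240° (eclipsed): COOH(0°)/CH3(0°) eclipsed 3.0; iPr(120°)/I(120°) eclipsed 3.4; NH2(240°)/OCH3(240°) eclipsed 2.7 → 9.1 kcal/mol.
OCH3 at 300° (staggered): COOH(0°)/OCH3(300°) gauche 0.9; COOH(0°)/CH3(60°) gauche 0.8; iPr(120°)/CH3(60°) gauche 1.1; iPr(120°)/I(180°) gauche 1.3; NH2(240°)/OCH3(300°) gauche 0.6; NH2(240°)/I(180°) gauche 0.8 → 5.5 kcal/mol.
The minimum (5.4 kcal/mol) occurs with OCH3 at 180°.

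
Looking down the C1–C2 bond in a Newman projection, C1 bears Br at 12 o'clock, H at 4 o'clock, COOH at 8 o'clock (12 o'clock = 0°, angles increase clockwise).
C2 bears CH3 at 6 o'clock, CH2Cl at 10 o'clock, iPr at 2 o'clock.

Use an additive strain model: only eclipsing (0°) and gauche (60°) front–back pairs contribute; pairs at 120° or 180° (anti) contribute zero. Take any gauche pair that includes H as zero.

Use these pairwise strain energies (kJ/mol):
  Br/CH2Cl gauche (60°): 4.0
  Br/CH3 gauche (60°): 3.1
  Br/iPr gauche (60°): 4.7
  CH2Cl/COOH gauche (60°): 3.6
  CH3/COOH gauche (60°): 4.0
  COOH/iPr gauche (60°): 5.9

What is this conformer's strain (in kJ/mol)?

16.3 kJ/mol

This conformer (staggered): Br–CH2Cl gauche, Br–iPr gauche, COOH–CH3 gauche, COOH–CH2Cl gauche; 4.0 + 4.7 + 4.0 + 3.6 = 16.3 kJ/mol.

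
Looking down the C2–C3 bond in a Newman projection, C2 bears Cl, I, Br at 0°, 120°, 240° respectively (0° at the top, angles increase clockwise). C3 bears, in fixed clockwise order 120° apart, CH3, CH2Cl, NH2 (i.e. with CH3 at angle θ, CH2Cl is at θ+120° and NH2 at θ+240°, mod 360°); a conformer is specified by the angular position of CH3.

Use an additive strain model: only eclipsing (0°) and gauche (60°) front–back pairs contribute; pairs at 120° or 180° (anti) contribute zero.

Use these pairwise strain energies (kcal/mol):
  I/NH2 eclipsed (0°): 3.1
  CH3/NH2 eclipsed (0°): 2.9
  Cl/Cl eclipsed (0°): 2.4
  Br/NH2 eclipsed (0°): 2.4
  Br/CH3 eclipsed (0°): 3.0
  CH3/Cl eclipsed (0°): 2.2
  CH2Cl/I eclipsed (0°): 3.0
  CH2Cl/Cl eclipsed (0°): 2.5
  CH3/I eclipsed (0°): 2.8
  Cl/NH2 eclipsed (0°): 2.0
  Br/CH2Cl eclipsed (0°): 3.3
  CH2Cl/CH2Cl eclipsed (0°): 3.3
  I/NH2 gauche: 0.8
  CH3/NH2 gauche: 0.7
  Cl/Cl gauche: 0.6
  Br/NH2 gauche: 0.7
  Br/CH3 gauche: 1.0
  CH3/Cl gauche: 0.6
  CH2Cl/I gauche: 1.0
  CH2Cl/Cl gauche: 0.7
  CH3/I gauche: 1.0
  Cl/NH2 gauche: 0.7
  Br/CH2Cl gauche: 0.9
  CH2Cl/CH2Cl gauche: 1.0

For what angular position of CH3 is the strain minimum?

CH3 at 0° is eclipsed. Cl at 0° is eclipsed with CH3 at 0° (2.2); I at 120° is eclipsed with CH2Cl at 120° (3.0); Br at 240° is eclipsed with NH2 at 240° (2.4). Total 7.6 kcal/mol.
CH3 at 60° is staggered. Cl at 0° is gauche with CH3 at 60° (0.6); Cl at 0° is gauche with NH2 at 300° (0.7); I at 120° is gauche with CH3 at 60° (1.0); I at 120° is gauche with CH2Cl at 180° (1.0); Br at 240° is gauche with CH2Cl at 180° (0.9); Br at 240° is gauche with NH2 at 300° (0.7). Total 4.9 kcal/mol.
CH3 at 120° is eclipsed. Cl at 0° is eclipsed with NH2 at 0° (2.0); I at 120° is eclipsed with CH3 at 120° (2.8); Br at 240° is eclipsed with CH2Cl at 240° (3.3). Total 8.1 kcal/mol.
CH3 at 180° is staggered. Cl at 0° is gauche with CH2Cl at 300° (0.7); Cl at 0° is gauche with NH2 at 60° (0.7); I at 120° is gauche with CH3 at 180° (1.0); I at 120° is gauche with NH2 at 60° (0.8); Br at 240° is gauche with CH3 at 180° (1.0); Br at 240° is gauche with CH2Cl at 300° (0.9). Total 5.1 kcal/mol.
CH3 at 240° is eclipsed. Cl at 0° is eclipsed with CH2Cl at 0° (2.5); I at 120° is eclipsed with NH2 at 120° (3.1); Br at 240° is eclipsed with CH3 at 240° (3.0). Total 8.6 kcal/mol.
CH3 at 300° is staggered. Cl at 0° is gauche with CH3 at 300° (0.6); Cl at 0° is gauche with CH2Cl at 60° (0.7); I at 120° is gauche with CH2Cl at 60° (1.0); I at 120° is gauche with NH2 at 180° (0.8); Br at 240° is gauche with CH3 at 300° (1.0); Br at 240° is gauche with NH2 at 180° (0.7). Total 4.8 kcal/mol.
The minimum (4.8 kcal/mol) occurs with CH3 at 300°.

300°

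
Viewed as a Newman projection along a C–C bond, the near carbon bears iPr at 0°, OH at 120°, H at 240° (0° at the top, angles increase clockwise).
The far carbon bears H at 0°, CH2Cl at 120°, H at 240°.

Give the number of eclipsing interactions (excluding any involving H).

Non-H eclipsing pairs: OH(120°)/CH2Cl(120°) — 1 interaction.

1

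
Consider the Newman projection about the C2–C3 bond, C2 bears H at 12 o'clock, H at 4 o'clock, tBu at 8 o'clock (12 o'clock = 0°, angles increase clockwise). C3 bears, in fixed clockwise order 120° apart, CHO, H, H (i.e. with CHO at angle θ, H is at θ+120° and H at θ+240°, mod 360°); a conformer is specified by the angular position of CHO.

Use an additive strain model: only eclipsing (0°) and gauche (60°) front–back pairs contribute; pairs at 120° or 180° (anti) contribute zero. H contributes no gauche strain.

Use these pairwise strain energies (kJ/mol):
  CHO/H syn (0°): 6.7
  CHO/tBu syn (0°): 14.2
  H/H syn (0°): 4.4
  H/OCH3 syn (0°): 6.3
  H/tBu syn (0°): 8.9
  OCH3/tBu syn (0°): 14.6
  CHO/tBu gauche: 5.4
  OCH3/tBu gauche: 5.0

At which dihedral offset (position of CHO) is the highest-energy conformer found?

240°

CHO at 0° (eclipsed): H–CHO eclipsed, H–H eclipsed, tBu–H eclipsed; 6.7 + 4.4 + 8.9 = 20.0 kJ/mol.
CHO at 60° (staggered): no non-H gauche contacts → 0.0 kJ/mol.
CHO at 120° (eclipsed): H–H eclipsed, H–CHO eclipsed, tBu–H eclipsed; 4.4 + 6.7 + 8.9 = 20.0 kJ/mol.
CHO at 180° (staggered): tBu–CHO gauche; 5.4 = 5.4 kJ/mol.
CHO at 240° (eclipsed): H–H eclipsed, H–H eclipsed, tBu–CHO eclipsed; 4.4 + 4.4 + 14.2 = 23.0 kJ/mol.
CHO at 300° (staggered): tBu–CHO gauche; 5.4 = 5.4 kJ/mol.
The maximum (23.0 kJ/mol) occurs with CHO at 240°.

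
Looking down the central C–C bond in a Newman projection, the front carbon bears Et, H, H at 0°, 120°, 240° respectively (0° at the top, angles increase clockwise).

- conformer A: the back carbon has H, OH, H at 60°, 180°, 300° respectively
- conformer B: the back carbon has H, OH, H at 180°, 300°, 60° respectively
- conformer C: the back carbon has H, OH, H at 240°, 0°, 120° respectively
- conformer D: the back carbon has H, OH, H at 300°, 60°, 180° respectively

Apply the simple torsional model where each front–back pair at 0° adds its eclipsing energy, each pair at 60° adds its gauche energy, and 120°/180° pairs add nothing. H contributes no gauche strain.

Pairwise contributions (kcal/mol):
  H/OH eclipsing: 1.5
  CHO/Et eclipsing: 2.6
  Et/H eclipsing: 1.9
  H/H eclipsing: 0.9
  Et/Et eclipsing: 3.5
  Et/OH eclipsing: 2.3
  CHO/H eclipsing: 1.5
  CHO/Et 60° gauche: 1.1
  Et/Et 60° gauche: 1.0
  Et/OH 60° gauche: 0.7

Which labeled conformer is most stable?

A (staggered): no non-H gauche contacts → 0.0 kcal/mol.
B is staggered. Et at 0° is gauche with OH at 300° (0.7). Total 0.7 kcal/mol.
C is eclipsed. Et at 0° is eclipsed with OH at 0° (2.3); H at 120° is eclipsed with H at 120° (0.9); H at 240° is eclipsed with H at 240° (0.9). Total 4.1 kcal/mol.
D is staggered. Et at 0° is gauche with OH at 60° (0.7). Total 0.7 kcal/mol.
A has the lowest total (0.0 kcal/mol).

A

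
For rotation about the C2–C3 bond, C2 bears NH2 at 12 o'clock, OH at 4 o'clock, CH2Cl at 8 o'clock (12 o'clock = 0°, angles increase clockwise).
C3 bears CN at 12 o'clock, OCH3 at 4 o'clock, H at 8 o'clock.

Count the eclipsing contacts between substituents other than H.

2

Non-H eclipsing pairs: NH2(0°)/CN(0°); OH(120°)/OCH3(120°) — 2 interactions.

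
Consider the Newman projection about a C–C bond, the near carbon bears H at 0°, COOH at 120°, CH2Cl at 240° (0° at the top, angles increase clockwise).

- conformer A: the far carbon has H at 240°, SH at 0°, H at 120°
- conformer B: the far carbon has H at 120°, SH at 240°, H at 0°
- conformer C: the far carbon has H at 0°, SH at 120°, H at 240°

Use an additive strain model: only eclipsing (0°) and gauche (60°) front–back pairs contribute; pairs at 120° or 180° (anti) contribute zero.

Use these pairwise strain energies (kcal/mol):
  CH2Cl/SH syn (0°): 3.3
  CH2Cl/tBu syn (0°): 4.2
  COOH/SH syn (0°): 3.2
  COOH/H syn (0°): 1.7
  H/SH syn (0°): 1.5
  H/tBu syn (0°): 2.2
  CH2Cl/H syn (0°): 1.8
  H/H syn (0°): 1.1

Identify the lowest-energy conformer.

A

A (eclipsed): H(0°)/SH(0°) eclipsed 1.5; COOH(120°)/H(120°) eclipsed 1.7; CH2Cl(240°)/H(240°) eclipsed 1.8 → 5.0 kcal/mol.
B (eclipsed): H(0°)/H(0°) eclipsed 1.1; COOH(120°)/H(120°) eclipsed 1.7; CH2Cl(240°)/SH(240°) eclipsed 3.3 → 6.1 kcal/mol.
C (eclipsed): H(0°)/H(0°) eclipsed 1.1; COOH(120°)/SH(120°) eclipsed 3.2; CH2Cl(240°)/H(240°) eclipsed 1.8 → 6.1 kcal/mol.
A has the lowest total (5.0 kcal/mol).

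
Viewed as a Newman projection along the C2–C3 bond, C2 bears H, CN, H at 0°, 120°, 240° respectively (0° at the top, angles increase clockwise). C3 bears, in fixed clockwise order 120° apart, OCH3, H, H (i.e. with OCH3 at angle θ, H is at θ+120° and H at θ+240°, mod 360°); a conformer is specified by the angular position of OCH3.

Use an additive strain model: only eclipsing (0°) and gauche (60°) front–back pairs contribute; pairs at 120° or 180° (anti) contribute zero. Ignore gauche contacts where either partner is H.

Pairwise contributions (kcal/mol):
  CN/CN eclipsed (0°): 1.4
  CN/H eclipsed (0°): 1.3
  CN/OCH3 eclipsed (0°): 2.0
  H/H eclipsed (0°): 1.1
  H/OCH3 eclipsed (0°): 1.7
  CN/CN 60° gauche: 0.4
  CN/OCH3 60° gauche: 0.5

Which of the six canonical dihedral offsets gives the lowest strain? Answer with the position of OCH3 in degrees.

OCH3 at 0° is eclipsed. H at 0° is eclipsed with OCH3 at 0° (1.7); CN at 120° is eclipsed with H at 120° (1.3); H at 240° is eclipsed with H at 240° (1.1). Total 4.1 kcal/mol.
OCH3 at 60° is staggered. CN at 120° is gauche with OCH3 at 60° (0.5). Total 0.5 kcal/mol.
OCH3 at 120° is eclipsed. H at 0° is eclipsed with H at 0° (1.1); CN at 120° is eclipsed with OCH3 at 120° (2.0); H at 240° is eclipsed with H at 240° (1.1). Total 4.2 kcal/mol.
OCH3 at 180° is staggered. CN at 120° is gauche with OCH3 at 180° (0.5). Total 0.5 kcal/mol.
OCH3 at 240° is eclipsed. H at 0° is eclipsed with H at 0° (1.1); CN at 120° is eclipsed with H at 120° (1.3); H at 240° is eclipsed with OCH3 at 240° (1.7). Total 4.1 kcal/mol.
OCH3 at 300° (staggered): no non-H gauche contacts → 0.0 kcal/mol.
The minimum (0.0 kcal/mol) occurs with OCH3 at 300°.

300°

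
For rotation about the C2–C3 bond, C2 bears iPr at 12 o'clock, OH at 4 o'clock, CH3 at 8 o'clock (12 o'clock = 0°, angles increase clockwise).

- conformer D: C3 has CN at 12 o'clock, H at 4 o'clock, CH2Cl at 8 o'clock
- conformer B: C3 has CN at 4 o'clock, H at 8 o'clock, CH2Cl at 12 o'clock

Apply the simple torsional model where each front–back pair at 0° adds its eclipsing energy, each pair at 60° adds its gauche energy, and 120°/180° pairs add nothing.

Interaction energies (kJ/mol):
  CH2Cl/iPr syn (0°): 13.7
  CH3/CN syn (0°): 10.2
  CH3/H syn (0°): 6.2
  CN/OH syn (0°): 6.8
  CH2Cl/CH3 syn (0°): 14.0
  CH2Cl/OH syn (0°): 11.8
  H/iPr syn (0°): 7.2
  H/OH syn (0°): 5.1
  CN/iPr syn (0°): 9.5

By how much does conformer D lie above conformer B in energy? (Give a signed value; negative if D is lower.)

D (eclipsed): iPr(0°)/CN(0°) eclipsed 9.5; OH(120°)/H(120°) eclipsed 5.1; CH3(240°)/CH2Cl(240°) eclipsed 14.0 → 28.6 kJ/mol.
B (eclipsed): iPr(0°)/CH2Cl(0°) eclipsed 13.7; OH(120°)/CN(120°) eclipsed 6.8; CH3(240°)/H(240°) eclipsed 6.2 → 26.7 kJ/mol.
E(D) − E(B) = 28.6 − 26.7 = +1.9 kJ/mol.

+1.9 kJ/mol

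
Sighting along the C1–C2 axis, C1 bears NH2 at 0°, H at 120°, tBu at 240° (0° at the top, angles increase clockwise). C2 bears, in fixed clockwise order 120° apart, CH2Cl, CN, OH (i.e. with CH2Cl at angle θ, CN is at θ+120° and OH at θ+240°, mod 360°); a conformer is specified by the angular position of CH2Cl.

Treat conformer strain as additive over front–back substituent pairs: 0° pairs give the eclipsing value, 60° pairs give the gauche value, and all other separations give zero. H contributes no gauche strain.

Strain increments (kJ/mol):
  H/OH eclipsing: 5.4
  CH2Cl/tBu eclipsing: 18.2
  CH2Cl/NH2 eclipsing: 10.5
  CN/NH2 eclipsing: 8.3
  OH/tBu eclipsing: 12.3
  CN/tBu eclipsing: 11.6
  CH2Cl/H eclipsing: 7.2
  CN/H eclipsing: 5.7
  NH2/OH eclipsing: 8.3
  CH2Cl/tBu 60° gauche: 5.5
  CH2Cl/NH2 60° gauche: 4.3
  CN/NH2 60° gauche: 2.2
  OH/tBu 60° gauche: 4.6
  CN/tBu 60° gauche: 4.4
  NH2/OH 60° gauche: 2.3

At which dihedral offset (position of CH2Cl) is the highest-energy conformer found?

CH2Cl at 0° (eclipsed): NH2(0°)/CH2Cl(0°) eclipsed 10.5; H(120°)/CN(120°) eclipsed 5.7; tBu(240°)/OH(240°) eclipsed 12.3 → 28.5 kJ/mol.
CH2Cl at 60° (staggered): NH2(0°)/CH2Cl(60°) gauche 4.3; NH2(0°)/OH(300°) gauche 2.3; tBu(240°)/CN(180°) gauche 4.4; tBu(240°)/OH(300°) gauche 4.6 → 15.6 kJ/mol.
CH2Cl at 120° (eclipsed): NH2(0°)/OH(0°) eclipsed 8.3; H(120°)/CH2Cl(120°) eclipsed 7.2; tBu(240°)/CN(240°) eclipsed 11.6 → 27.1 kJ/mol.
CH2Cl at 180° (staggered): NH2(0°)/CN(300°) gauche 2.2; NH2(0°)/OH(60°) gauche 2.3; tBu(240°)/CH2Cl(180°) gauche 5.5; tBu(240°)/CN(300°) gauche 4.4 → 14.4 kJ/mol.
CH2Cl at 240° (eclipsed): NH2(0°)/CN(0°) eclipsed 8.3; H(120°)/OH(120°) eclipsed 5.4; tBu(240°)/CH2Cl(240°) eclipsed 18.2 → 31.9 kJ/mol.
CH2Cl at 300° (staggered): NH2(0°)/CH2Cl(300°) gauche 4.3; NH2(0°)/CN(60°) gauche 2.2; tBu(240°)/CH2Cl(300°) gauche 5.5; tBu(240°)/OH(180°) gauche 4.6 → 16.6 kJ/mol.
The maximum (31.9 kJ/mol) occurs with CH2Cl at 240°.

240°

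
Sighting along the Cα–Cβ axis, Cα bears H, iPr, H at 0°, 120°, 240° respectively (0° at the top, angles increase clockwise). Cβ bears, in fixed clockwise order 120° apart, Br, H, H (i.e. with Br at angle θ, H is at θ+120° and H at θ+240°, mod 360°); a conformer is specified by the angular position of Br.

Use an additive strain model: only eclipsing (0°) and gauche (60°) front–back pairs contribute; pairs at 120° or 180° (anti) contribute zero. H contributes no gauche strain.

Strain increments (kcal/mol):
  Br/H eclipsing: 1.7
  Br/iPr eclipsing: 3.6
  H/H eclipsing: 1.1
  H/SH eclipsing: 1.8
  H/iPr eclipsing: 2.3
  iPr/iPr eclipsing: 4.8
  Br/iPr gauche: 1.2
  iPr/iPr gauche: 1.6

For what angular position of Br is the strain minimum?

300°

Br at 0° is eclipsed. H at 0° is eclipsed with Br at 0° (1.7); iPr at 120° is eclipsed with H at 120° (2.3); H at 240° is eclipsed with H at 240° (1.1). Total 5.1 kcal/mol.
Br at 60° is staggered. iPr at 120° is gauche with Br at 60° (1.2). Total 1.2 kcal/mol.
Br at 120° is eclipsed. H at 0° is eclipsed with H at 0° (1.1); iPr at 120° is eclipsed with Br at 120° (3.6); H at 240° is eclipsed with H at 240° (1.1). Total 5.8 kcal/mol.
Br at 180° is staggered. iPr at 120° is gauche with Br at 180° (1.2). Total 1.2 kcal/mol.
Br at 240° is eclipsed. H at 0° is eclipsed with H at 0° (1.1); iPr at 120° is eclipsed with H at 120° (2.3); H at 240° is eclipsed with Br at 240° (1.7). Total 5.1 kcal/mol.
Br at 300° (staggered): no non-H gauche contacts → 0.0 kcal/mol.
The minimum (0.0 kcal/mol) occurs with Br at 300°.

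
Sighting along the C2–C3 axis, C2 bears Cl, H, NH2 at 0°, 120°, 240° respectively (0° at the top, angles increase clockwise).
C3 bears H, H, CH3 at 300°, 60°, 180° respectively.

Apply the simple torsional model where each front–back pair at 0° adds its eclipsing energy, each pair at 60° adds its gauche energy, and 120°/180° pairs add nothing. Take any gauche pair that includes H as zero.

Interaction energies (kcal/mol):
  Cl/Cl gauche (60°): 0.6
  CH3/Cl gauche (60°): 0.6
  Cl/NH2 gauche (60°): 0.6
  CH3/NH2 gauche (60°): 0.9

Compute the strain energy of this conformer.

This conformer (staggered): NH2–CH3 gauche; 0.9 = 0.9 kcal/mol.

0.9 kcal/mol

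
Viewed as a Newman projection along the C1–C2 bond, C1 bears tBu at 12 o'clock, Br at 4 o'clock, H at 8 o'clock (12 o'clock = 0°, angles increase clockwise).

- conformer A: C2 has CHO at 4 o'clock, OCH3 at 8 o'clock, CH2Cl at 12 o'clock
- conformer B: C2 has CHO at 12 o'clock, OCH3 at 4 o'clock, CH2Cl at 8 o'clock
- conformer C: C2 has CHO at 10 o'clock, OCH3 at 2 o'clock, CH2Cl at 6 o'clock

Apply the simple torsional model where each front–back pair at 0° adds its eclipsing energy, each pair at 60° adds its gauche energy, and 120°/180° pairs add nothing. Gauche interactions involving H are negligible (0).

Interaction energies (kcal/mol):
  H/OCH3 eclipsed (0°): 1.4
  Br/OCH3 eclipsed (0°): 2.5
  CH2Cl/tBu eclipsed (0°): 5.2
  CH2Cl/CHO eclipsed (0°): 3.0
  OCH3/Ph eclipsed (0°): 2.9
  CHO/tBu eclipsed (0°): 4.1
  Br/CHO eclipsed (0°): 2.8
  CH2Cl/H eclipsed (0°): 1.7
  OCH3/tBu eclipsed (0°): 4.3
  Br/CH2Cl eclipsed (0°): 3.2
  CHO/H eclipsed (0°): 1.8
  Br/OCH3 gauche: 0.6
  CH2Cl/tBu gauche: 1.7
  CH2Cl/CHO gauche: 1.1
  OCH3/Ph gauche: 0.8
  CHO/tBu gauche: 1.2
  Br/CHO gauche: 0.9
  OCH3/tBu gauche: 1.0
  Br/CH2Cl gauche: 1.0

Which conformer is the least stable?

A

A (eclipsed): tBu(0°)/CH2Cl(0°) eclipsed 5.2; Br(120°)/CHO(120°) eclipsed 2.8; H(240°)/OCH3(240°) eclipsed 1.4 → 9.4 kcal/mol.
B (eclipsed): tBu(0°)/CHO(0°) eclipsed 4.1; Br(120°)/OCH3(120°) eclipsed 2.5; H(240°)/CH2Cl(240°) eclipsed 1.7 → 8.3 kcal/mol.
C (staggered): tBu(0°)/CHO(300°) gauche 1.2; tBu(0°)/OCH3(60°) gauche 1.0; Br(120°)/OCH3(60°) gauche 0.6; Br(120°)/CH2Cl(180°) gauche 1.0 → 3.8 kcal/mol.
A has the highest total (9.4 kcal/mol).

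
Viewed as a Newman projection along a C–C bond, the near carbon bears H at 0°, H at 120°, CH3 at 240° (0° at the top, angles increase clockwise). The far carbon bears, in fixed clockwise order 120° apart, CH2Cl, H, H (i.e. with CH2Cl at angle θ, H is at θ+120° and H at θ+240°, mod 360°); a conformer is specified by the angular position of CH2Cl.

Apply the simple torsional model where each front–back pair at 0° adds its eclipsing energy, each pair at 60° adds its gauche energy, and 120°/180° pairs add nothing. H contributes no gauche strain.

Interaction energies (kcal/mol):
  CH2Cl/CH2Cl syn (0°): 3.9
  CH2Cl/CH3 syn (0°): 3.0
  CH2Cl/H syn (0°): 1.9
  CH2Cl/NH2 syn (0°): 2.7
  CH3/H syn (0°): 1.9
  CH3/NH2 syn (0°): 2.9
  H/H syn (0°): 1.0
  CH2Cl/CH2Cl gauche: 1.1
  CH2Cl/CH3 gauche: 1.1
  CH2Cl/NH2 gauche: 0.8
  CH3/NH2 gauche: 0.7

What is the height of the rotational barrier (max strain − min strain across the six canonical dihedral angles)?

CH2Cl at 0° is eclipsed. H at 0° is eclipsed with CH2Cl at 0° (1.9); H at 120° is eclipsed with H at 120° (1.0); CH3 at 240° is eclipsed with H at 240° (1.9). Total 4.8 kcal/mol.
CH2Cl at 60° (staggered): no non-H gauche contacts → 0.0 kcal/mol.
CH2Cl at 120° is eclipsed. H at 0° is eclipsed with H at 0° (1.0); H at 120° is eclipsed with CH2Cl at 120° (1.9); CH3 at 240° is eclipsed with H at 240° (1.9). Total 4.8 kcal/mol.
CH2Cl at 180° is staggered. CH3 at 240° is gauche with CH2Cl at 180° (1.1). Total 1.1 kcal/mol.
CH2Cl at 240° is eclipsed. H at 0° is eclipsed with H at 0° (1.0); H at 120° is eclipsed with H at 120° (1.0); CH3 at 240° is eclipsed with CH2Cl at 240° (3.0). Total 5.0 kcal/mol.
CH2Cl at 300° is staggered. CH3 at 240° is gauche with CH2Cl at 300° (1.1). Total 1.1 kcal/mol.
Max at 240° (5.0 kcal/mol), min at 60° (0.0 kcal/mol); barrier = 5.0 kcal/mol.

5.0 kcal/mol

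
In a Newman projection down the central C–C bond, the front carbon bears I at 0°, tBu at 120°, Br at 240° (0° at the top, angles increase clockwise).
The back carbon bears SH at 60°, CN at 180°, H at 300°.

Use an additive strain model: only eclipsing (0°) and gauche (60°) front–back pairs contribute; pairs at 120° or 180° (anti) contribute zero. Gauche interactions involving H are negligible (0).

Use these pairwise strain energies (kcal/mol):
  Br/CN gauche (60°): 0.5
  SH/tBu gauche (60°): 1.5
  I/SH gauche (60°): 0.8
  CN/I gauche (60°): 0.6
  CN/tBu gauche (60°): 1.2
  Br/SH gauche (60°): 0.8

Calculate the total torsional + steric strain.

4.0 kcal/mol

This conformer (staggered): I–SH gauche, tBu–SH gauche, tBu–CN gauche, Br–CN gauche; 0.8 + 1.5 + 1.2 + 0.5 = 4.0 kcal/mol.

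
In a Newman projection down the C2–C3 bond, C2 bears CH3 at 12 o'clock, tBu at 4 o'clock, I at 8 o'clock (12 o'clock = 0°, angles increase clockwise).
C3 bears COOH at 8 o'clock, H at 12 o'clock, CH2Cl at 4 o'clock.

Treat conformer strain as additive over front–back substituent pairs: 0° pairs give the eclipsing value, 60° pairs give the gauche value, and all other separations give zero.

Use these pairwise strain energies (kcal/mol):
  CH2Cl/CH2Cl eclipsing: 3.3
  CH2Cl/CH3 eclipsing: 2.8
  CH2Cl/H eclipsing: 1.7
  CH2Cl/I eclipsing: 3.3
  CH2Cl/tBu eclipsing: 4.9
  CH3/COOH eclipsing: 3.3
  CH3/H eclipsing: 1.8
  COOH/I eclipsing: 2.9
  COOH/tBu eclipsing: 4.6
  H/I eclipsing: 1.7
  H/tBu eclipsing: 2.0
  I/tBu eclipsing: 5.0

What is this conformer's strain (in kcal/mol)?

9.6 kcal/mol

This conformer is eclipsed. CH3 at 0° is eclipsed with H at 0° (1.8); tBu at 120° is eclipsed with CH2Cl at 120° (4.9); I at 240° is eclipsed with COOH at 240° (2.9). Total 9.6 kcal/mol.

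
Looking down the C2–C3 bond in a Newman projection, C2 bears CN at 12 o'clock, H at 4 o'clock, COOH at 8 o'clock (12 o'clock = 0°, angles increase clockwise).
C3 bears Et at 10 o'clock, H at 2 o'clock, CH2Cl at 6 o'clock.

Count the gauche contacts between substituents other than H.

Non-H gauche pairs: CN(0°)/Et(300°); COOH(240°)/Et(300°); COOH(240°)/CH2Cl(180°) — 3 interactions.

3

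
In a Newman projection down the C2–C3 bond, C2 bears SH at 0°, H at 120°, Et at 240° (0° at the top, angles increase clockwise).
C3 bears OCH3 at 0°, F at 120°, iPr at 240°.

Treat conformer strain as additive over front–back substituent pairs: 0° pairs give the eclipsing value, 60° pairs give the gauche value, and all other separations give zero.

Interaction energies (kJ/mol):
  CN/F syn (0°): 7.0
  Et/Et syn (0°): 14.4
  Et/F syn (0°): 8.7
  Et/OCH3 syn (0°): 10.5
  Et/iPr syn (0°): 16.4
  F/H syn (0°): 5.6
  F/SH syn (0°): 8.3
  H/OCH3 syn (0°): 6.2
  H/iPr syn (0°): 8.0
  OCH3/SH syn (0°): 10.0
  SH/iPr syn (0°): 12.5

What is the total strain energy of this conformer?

32.0 kJ/mol

This conformer is eclipsed. SH at 0° is eclipsed with OCH3 at 0° (10.0); H at 120° is eclipsed with F at 120° (5.6); Et at 240° is eclipsed with iPr at 240° (16.4). Total 32.0 kJ/mol.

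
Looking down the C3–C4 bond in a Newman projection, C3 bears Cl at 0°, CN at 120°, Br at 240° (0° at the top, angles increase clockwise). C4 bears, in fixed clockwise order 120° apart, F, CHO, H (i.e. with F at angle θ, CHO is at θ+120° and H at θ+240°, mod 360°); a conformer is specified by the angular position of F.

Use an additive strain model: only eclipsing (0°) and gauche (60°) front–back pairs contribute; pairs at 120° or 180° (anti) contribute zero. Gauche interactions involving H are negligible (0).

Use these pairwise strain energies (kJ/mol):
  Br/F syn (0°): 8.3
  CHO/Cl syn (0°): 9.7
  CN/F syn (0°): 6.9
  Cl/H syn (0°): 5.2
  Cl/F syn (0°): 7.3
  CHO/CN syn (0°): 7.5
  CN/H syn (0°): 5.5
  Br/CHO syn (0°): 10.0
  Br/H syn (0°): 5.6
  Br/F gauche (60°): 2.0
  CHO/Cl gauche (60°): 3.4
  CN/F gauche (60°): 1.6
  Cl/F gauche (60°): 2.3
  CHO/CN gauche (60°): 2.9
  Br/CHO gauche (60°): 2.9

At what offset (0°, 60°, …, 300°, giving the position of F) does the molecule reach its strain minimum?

60°

F at 0° (eclipsed): Cl–F eclipsed, CN–CHO eclipsed, Br–H eclipsed; 7.3 + 7.5 + 5.6 = 20.4 kJ/mol.
F at 60° (staggered): Cl–F gauche, CN–F gauche, CN–CHO gauche, Br–CHO gauche; 2.3 + 1.6 + 2.9 + 2.9 = 9.7 kJ/mol.
F at 120° (eclipsed): Cl–H eclipsed, CN–F eclipsed, Br–CHO eclipsed; 5.2 + 6.9 + 10.0 = 22.1 kJ/mol.
F at 180° (staggered): Cl–CHO gauche, CN–F gauche, Br–F gauche, Br–CHO gauche; 3.4 + 1.6 + 2.0 + 2.9 = 9.9 kJ/mol.
F at 240° (eclipsed): Cl–CHO eclipsed, CN–H eclipsed, Br–F eclipsed; 9.7 + 5.5 + 8.3 = 23.5 kJ/mol.
F at 300° (staggered): Cl–F gauche, Cl–CHO gauche, CN–CHO gauche, Br–F gauche; 2.3 + 3.4 + 2.9 + 2.0 = 10.6 kJ/mol.
The minimum (9.7 kJ/mol) occurs with F at 60°.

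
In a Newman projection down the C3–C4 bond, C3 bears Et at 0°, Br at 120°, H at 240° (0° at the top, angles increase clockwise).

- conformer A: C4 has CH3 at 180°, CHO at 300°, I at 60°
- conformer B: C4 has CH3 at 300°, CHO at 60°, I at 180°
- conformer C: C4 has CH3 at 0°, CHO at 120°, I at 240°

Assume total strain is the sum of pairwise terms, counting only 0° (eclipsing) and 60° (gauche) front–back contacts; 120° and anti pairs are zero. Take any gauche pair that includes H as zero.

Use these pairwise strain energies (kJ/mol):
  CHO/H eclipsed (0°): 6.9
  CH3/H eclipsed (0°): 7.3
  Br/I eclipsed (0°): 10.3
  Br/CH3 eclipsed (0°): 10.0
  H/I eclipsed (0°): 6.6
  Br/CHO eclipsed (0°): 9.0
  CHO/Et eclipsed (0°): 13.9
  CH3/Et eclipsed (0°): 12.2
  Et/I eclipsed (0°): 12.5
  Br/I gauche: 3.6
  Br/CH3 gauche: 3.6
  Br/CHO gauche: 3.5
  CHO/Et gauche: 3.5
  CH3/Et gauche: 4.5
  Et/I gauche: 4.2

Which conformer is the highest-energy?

C

A (staggered): Et(0°)/CHO(300°) gauche 3.5; Et(0°)/I(60°) gauche 4.2; Br(120°)/CH3(180°) gauche 3.6; Br(120°)/I(60°) gauche 3.6 → 14.9 kJ/mol.
B (staggered): Et(0°)/CH3(300°) gauche 4.5; Et(0°)/CHO(60°) gauche 3.5; Br(120°)/CHO(60°) gauche 3.5; Br(120°)/I(180°) gauche 3.6 → 15.1 kJ/mol.
C (eclipsed): Et(0°)/CH3(0°) eclipsed 12.2; Br(120°)/CHO(120°) eclipsed 9.0; H(240°)/I(240°) eclipsed 6.6 → 27.8 kJ/mol.
C has the highest total (27.8 kJ/mol).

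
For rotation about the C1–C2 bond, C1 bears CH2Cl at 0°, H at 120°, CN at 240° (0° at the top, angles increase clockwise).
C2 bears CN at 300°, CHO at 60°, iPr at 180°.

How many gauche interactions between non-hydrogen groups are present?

Non-H gauche pairs: CH2Cl(0°)/CN(300°); CH2Cl(0°)/CHO(60°); CN(240°)/CN(300°); CN(240°)/iPr(180°) — 4 interactions.

4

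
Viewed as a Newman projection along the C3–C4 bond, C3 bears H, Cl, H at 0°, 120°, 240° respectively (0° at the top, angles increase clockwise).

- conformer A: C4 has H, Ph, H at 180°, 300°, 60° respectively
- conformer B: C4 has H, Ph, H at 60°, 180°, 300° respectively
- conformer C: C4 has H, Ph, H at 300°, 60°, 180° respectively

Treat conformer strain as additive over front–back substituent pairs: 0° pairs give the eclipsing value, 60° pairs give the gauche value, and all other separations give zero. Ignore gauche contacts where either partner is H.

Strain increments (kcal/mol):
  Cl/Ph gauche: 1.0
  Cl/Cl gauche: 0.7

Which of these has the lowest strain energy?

A

A (staggered): no non-H gauche contacts → 0.0 kcal/mol.
B (staggered): Cl(120°)/Ph(180°) gauche 1.0 → 1.0 kcal/mol.
C (staggered): Cl(120°)/Ph(60°) gauche 1.0 → 1.0 kcal/mol.
A has the lowest total (0.0 kcal/mol).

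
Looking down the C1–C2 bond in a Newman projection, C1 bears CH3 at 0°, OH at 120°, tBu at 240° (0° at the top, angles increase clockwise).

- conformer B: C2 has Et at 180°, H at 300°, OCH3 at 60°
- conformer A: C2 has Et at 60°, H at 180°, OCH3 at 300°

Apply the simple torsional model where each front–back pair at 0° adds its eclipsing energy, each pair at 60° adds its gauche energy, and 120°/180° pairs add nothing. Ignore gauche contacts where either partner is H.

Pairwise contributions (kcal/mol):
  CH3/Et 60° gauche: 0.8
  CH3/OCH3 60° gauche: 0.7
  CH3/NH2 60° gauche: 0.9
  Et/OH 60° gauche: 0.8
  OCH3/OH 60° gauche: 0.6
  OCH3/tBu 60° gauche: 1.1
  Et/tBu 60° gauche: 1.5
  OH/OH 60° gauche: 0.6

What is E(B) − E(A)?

B is staggered. CH3 at 0° is gauche with OCH3 at 60° (0.7); OH at 120° is gauche with Et at 180° (0.8); OH at 120° is gauche with OCH3 at 60° (0.6); tBu at 240° is gauche with Et at 180° (1.5). Total 3.6 kcal/mol.
A is staggered. CH3 at 0° is gauche with Et at 60° (0.8); CH3 at 0° is gauche with OCH3 at 300° (0.7); OH at 120° is gauche with Et at 60° (0.8); tBu at 240° is gauche with OCH3 at 300° (1.1). Total 3.4 kcal/mol.
E(B) − E(A) = 3.6 − 3.4 = +0.2 kcal/mol.

+0.2 kcal/mol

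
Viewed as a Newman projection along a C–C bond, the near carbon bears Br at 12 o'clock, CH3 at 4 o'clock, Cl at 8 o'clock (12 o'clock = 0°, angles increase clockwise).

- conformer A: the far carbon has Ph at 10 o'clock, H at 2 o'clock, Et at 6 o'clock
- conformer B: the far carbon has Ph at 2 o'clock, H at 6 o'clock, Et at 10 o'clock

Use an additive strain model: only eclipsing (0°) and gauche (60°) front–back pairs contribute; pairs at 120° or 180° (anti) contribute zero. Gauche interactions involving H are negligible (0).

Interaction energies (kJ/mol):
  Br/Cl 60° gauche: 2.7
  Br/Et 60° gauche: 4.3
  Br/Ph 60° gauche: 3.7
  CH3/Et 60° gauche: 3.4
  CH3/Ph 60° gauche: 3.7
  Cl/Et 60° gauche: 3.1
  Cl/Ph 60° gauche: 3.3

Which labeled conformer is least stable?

A (staggered): Br–Ph gauche, CH3–Et gauche, Cl–Ph gauche, Cl–Et gauche; 3.7 + 3.4 + 3.3 + 3.1 = 13.5 kJ/mol.
B (staggered): Br–Ph gauche, Br–Et gauche, CH3–Ph gauche, Cl–Et gauche; 3.7 + 4.3 + 3.7 + 3.1 = 14.8 kJ/mol.
B has the highest total (14.8 kJ/mol).

B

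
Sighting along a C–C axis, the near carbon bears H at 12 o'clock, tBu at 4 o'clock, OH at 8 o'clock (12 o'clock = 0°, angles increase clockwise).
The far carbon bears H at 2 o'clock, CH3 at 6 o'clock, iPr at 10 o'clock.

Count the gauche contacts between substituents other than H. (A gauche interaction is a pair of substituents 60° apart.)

3

Non-H gauche pairs: tBu(120°)/CH3(180°); OH(240°)/CH3(180°); OH(240°)/iPr(300°) — 3 interactions.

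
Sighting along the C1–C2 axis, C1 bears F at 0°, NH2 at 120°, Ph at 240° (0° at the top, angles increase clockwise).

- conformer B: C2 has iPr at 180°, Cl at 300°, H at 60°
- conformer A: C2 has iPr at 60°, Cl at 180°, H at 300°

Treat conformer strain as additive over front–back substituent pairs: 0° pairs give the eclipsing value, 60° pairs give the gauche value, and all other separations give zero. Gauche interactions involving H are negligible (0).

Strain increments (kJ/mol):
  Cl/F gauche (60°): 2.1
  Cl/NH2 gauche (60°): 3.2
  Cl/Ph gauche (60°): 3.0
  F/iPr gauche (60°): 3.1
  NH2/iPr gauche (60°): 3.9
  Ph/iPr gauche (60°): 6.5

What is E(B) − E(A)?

B (staggered): F(0°)/Cl(300°) gauche 2.1; NH2(120°)/iPr(180°) gauche 3.9; Ph(240°)/iPr(180°) gauche 6.5; Ph(240°)/Cl(300°) gauche 3.0 → 15.5 kJ/mol.
A (staggered): F(0°)/iPr(60°) gauche 3.1; NH2(120°)/iPr(60°) gauche 3.9; NH2(120°)/Cl(180°) gauche 3.2; Ph(240°)/Cl(180°) gauche 3.0 → 13.2 kJ/mol.
E(B) − E(A) = 15.5 − 13.2 = +2.3 kJ/mol.

+2.3 kJ/mol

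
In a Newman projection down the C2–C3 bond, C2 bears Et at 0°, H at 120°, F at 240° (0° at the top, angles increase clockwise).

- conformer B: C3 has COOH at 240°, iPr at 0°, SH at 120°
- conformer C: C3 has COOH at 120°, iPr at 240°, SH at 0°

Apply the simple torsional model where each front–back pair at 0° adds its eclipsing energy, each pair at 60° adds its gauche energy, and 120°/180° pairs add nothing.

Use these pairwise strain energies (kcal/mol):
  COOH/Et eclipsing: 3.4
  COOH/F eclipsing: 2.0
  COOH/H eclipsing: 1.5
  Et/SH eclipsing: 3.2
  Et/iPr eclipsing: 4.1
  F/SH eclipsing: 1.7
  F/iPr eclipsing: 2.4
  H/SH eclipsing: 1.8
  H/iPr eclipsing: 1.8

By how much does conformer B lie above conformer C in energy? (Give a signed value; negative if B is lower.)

+0.8 kcal/mol

B (eclipsed): Et–iPr eclipsed, H–SH eclipsed, F–COOH eclipsed; 4.1 + 1.8 + 2.0 = 7.9 kcal/mol.
C (eclipsed): Et–SH eclipsed, H–COOH eclipsed, F–iPr eclipsed; 3.2 + 1.5 + 2.4 = 7.1 kcal/mol.
E(B) − E(C) = 7.9 − 7.1 = +0.8 kcal/mol.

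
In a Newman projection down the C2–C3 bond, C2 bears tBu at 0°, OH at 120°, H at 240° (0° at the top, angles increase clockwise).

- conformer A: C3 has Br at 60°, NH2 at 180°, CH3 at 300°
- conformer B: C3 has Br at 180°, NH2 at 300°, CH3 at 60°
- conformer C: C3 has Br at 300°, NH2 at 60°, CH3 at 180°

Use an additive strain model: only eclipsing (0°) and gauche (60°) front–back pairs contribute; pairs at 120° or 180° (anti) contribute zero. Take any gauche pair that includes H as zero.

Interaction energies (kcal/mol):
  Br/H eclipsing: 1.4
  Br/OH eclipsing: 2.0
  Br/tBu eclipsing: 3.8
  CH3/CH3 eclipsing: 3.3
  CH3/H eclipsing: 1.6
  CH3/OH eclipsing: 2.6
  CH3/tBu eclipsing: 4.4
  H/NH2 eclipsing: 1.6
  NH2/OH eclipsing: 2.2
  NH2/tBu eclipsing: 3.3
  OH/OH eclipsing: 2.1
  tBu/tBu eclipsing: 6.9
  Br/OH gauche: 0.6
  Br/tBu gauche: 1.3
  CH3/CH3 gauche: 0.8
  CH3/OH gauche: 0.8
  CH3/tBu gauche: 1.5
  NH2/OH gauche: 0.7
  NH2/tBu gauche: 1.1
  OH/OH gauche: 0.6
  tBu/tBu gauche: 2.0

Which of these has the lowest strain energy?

C

A (staggered): tBu–Br gauche, tBu–CH3 gauche, OH–Br gauche, OH–NH2 gauche; 1.3 + 1.5 + 0.6 + 0.7 = 4.1 kcal/mol.
B (staggered): tBu–NH2 gauche, tBu–CH3 gauche, OH–Br gauche, OH–CH3 gauche; 1.1 + 1.5 + 0.6 + 0.8 = 4.0 kcal/mol.
C (staggered): tBu–Br gauche, tBu–NH2 gauche, OH–NH2 gauche, OH–CH3 gauche; 1.3 + 1.1 + 0.7 + 0.8 = 3.9 kcal/mol.
C has the lowest total (3.9 kcal/mol).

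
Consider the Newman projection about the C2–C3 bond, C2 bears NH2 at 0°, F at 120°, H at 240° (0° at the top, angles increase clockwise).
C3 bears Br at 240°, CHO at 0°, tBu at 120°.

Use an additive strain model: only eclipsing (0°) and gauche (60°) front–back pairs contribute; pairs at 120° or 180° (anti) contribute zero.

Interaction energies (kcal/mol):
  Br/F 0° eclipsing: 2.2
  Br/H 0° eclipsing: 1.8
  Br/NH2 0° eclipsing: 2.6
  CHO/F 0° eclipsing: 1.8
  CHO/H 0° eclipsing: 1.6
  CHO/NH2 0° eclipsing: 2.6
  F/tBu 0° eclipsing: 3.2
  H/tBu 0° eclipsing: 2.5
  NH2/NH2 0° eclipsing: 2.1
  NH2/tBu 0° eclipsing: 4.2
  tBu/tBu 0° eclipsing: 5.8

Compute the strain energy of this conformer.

This conformer is eclipsed. NH2 at 0° is eclipsed with CHO at 0° (2.6); F at 120° is eclipsed with tBu at 120° (3.2); H at 240° is eclipsed with Br at 240° (1.8). Total 7.6 kcal/mol.

7.6 kcal/mol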